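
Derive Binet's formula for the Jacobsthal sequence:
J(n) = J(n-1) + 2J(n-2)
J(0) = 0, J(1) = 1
This is the Jacobsthal sequence.
Characteristic equation: x² - x - 2 = 0; roots r₁ = 2, r₂ = -1.
General: J(n) = A·r₁^n + B·r₂^n. Solving with J(0)=0, J(1)=1 gives A = \frac{1}{3}, B = - \frac{1}{3}.
So J(n) = - \frac{\left(-1\right)^{n}}{3} + \frac{2^{n}}{3}.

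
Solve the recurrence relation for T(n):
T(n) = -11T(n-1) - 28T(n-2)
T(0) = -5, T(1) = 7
Characteristic equation: x² + 11x + 28 = 0, which factors as (x - (-4))(x - (-7)) = 0.
Roots r₁ = -4, r₂ = -7 (distinct).
General solution: T(n) = A·(-4)^n + B·(-7)^n.
From T(0) = -5: A + B = -5.
From T(1) = 7: -4A - 7B = 7.
Solving: A = - \frac{28}{3}, B = \frac{13}{3}.
So T(n) = - \frac{28 \left(-4\right)^{n}}{3} + \frac{13 \left(-7\right)^{n}}{3}.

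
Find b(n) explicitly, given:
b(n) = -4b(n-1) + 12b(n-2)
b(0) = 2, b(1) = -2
Characteristic equation: x² + 4x - 12 = 0, which factors as (x - (-6))(x - (2)) = 0.
Roots r₁ = -6, r₂ = 2 (distinct).
General solution: b(n) = A·(-6)^n + B·(2)^n.
From b(0) = 2: A + B = 2.
From b(1) = -2: -6A + 2B = -2.
Solving: A = \frac{3}{4}, B = \frac{5}{4}.
So b(n) = \frac{3 \left(-6\right)^{n}}{4} + \frac{5 \cdot 2^{n}}{4}.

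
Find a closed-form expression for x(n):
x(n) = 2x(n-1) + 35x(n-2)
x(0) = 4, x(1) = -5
Characteristic equation: x² - 2x - 35 = 0, which factors as (x - (7))(x - (-5)) = 0.
Roots r₁ = 7, r₂ = -5 (distinct).
General solution: x(n) = A·(7)^n + B·(-5)^n.
From x(0) = 4: A + B = 4.
From x(1) = -5: 7A - 5B = -5.
Solving: A = \frac{5}{4}, B = \frac{11}{4}.
So x(n) = \frac{11 \left(-5\right)^{n}}{4} + \frac{5 \cdot 7^{n}}{4}.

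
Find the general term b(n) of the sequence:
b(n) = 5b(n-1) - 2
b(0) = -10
First-order linear non-homogeneous.
Homogeneous solution: b_h(n) = A·(5)^n.
Try constant particular solution b_p = K: K = 5K - 2 ⇒ K = \frac{1}{2}.
General: b(n) = A·(5)^n + \frac{1}{2}.
Apply b(0) = -10: A + \frac{1}{2} = -10 ⇒ A = - \frac{21}{2}.
So b(n) = \frac{1}{2} - \frac{21 \cdot 5^{n}}{2}.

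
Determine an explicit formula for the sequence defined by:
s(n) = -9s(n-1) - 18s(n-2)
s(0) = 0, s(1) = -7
Characteristic equation: x² + 9x + 18 = 0, which factors as (x - (-3))(x - (-6)) = 0.
Roots r₁ = -3, r₂ = -6 (distinct).
General solution: s(n) = A·(-3)^n + B·(-6)^n.
From s(0) = 0: A + B = 0.
From s(1) = -7: -3A - 6B = -7.
Solving: A = - \frac{7}{3}, B = \frac{7}{3}.
So s(n) = - \frac{7 \left(-3\right)^{n}}{3} + \frac{7 \left(-6\right)^{n}}{3}.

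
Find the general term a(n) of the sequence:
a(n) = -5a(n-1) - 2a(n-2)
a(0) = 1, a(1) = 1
Characteristic equation: x² + 5x + 2 = 0.
Discriminant Δ = (-5)² + 4·(-2) = 17.
Roots r₁,₂ = (-5 ± √17)/2, so r₁ = - \frac{5}{2} + \frac{\sqrt{17}}{2}, r₂ = - \frac{5}{2} - \frac{\sqrt{17}}{2}.
General solution: a(n) = A·r₁^n + B·r₂^n.
From the initial conditions, A + B = 1 and r₁A + r₂B = 1.
Since r₁ - r₂ = √17: A = (1 - (1)r₂)/√17 = \frac{1}{2} + \frac{7 \sqrt{17}}{34}, and B = 1 - A = \frac{1}{2} - \frac{7 \sqrt{17}}{34}.
So a(n) = \left(\frac{1}{2} + \frac{7 \sqrt{17}}{34}\right)\left(- \frac{5}{2} + \frac{\sqrt{17}}{2}\right)^n + \left(\frac{1}{2} - \frac{7 \sqrt{17}}{34}\right)\left(- \frac{5}{2} - \frac{\sqrt{17}}{2}\right)^n.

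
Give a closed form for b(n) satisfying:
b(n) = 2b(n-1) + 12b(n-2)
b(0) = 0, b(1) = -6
Characteristic equation: x² - 2x - 12 = 0.
Discriminant Δ = (2)² + 4·(12) = 52.
Roots r₁,₂ = (2 ± √52)/2, so r₁ = 1 + \sqrt{13}, r₂ = 1 - \sqrt{13}.
General solution: b(n) = A·r₁^n + B·r₂^n.
From the initial conditions, A + B = 0 and r₁A + r₂B = -6.
Since r₁ - r₂ = √52: A = (-6 - (0)r₂)/√52 = - \frac{3 \sqrt{13}}{13}, and B = 0 - A = \frac{3 \sqrt{13}}{13}.
So b(n) = \left(- \frac{3 \sqrt{13}}{13}\right)\left(1 + \sqrt{13}\right)^n + \left(\frac{3 \sqrt{13}}{13}\right)\left(1 - \sqrt{13}\right)^n.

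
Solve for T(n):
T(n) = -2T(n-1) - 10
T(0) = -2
First-order linear non-homogeneous.
Homogeneous solution: T_h(n) = A·(-2)^n.
Try constant particular solution T_p = K: K = -2K - 10 ⇒ K = - \frac{10}{3}.
General: T(n) = A·(-2)^n - \frac{10}{3}.
Apply T(0) = -2: A - \frac{10}{3} = -2 ⇒ A = \frac{4}{3}.
So T(n) = \frac{4 \left(-2\right)^{n}}{3} - \frac{10}{3}.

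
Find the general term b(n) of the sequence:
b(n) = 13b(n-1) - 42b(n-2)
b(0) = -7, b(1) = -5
Characteristic equation: x² - 13x + 42 = 0, which factors as (x - (7))(x - (6)) = 0.
Roots r₁ = 7, r₂ = 6 (distinct).
General solution: b(n) = A·(7)^n + B·(6)^n.
From b(0) = -7: A + B = -7.
From b(1) = -5: 7A + 6B = -5.
Solving: A = 37, B = -44.
So b(n) = - 44 \cdot 6^{n} + 37 \cdot 7^{n}.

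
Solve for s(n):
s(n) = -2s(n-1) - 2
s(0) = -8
First-order linear non-homogeneous.
Homogeneous solution: s_h(n) = A·(-2)^n.
Try constant particular solution s_p = K: K = -2K - 2 ⇒ K = - \frac{2}{3}.
General: s(n) = A·(-2)^n - \frac{2}{3}.
Apply s(0) = -8: A - \frac{2}{3} = -8 ⇒ A = - \frac{22}{3}.
So s(n) = - \frac{22 \left(-2\right)^{n}}{3} - \frac{2}{3}.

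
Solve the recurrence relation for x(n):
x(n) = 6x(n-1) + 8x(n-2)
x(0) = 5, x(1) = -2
Characteristic equation: x² - 6x - 8 = 0.
Discriminant Δ = (6)² + 4·(8) = 68.
Roots r₁,₂ = (6 ± √68)/2, so r₁ = 3 + \sqrt{17}, r₂ = 3 - \sqrt{17}.
General solution: x(n) = A·r₁^n + B·r₂^n.
From the initial conditions, A + B = 5 and r₁A + r₂B = -2.
Since r₁ - r₂ = √68: A = (-2 - (5)r₂)/√68 = \frac{5}{2} - \frac{\sqrt{17}}{2}, and B = 5 - A = \frac{\sqrt{17}}{2} + \frac{5}{2}.
So x(n) = \left(\frac{5}{2} - \frac{\sqrt{17}}{2}\right)\left(3 + \sqrt{17}\right)^n + \left(\frac{\sqrt{17}}{2} + \frac{5}{2}\right)\left(3 - \sqrt{17}\right)^n.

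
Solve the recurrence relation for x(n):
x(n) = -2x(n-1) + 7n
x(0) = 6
First-order linear with linear forcing.
Homogeneous solution: x_h(n) = A·(-2)^n.
Try particular x_p(n) = pn + q. Substituting:
  pn + q = -2(p(n-1) + q) + 7n.
Matching the n-coefficient: p = -2p + 7 ⇒ p = \frac{7}{3}.
Matching constants: q = 2p - 2q ⇒ q = \frac{14}{9}.
General: x(n) = A·(-2)^n + \frac{7 n}{3} + \frac{14}{9}.
Apply x(0) = 6: A + \frac{14}{9} = 6 ⇒ A = \frac{40}{9}.
So x(n) = \frac{40 \left(-2\right)^{n}}{9} + \frac{7 n}{3} + \frac{14}{9}.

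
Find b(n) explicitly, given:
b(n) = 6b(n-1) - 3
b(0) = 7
First-order linear non-homogeneous.
Homogeneous solution: b_h(n) = A·(6)^n.
Try constant particular solution b_p = K: K = 6K - 3 ⇒ K = \frac{3}{5}.
General: b(n) = A·(6)^n + \frac{3}{5}.
Apply b(0) = 7: A + \frac{3}{5} = 7 ⇒ A = \frac{32}{5}.
So b(n) = \frac{32 \cdot 6^{n}}{5} + \frac{3}{5}.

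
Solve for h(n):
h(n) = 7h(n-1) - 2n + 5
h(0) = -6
First-order linear with linear forcing.
Homogeneous solution: h_h(n) = A·(7)^n.
Try particular h_p(n) = pn + q. Substituting:
  pn + q = 7(p(n-1) + q) - 2n + 5.
Matching the n-coefficient: p = 7p - 2 ⇒ p = \frac{1}{3}.
Matching constants: q = -7p + 7q + 5 ⇒ q = - \frac{4}{9}.
General: h(n) = A·(7)^n + \frac{n}{3} - \frac{4}{9}.
Apply h(0) = -6: A - \frac{4}{9} = -6 ⇒ A = - \frac{50}{9}.
So h(n) = - \frac{50 \cdot 7^{n}}{9} + \frac{n}{3} - \frac{4}{9}.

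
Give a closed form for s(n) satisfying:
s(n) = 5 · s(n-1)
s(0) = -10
Pure geometric recurrence with ratio 5.
By induction s(n) = s(0) · (5)^n = - 10 \cdot 5^{n}.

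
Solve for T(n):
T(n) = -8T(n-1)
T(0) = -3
This is a homogeneous first-order recurrence with ratio -8.
By induction T(n) = T(0) · (-8)^n = - 3 \left(-8\right)^{n}.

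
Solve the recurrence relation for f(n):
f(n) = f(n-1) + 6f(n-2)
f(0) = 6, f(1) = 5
Characteristic equation: x² - x - 6 = 0, which factors as (x - (3))(x - (-2)) = 0.
Roots r₁ = 3, r₂ = -2 (distinct).
General solution: f(n) = A·(3)^n + B·(-2)^n.
From f(0) = 6: A + B = 6.
From f(1) = 5: 3A - 2B = 5.
Solving: A = \frac{17}{5}, B = \frac{13}{5}.
So f(n) = \frac{13 \left(-2\right)^{n}}{5} + \frac{17 \cdot 3^{n}}{5}.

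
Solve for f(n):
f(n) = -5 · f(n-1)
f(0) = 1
Pure geometric recurrence with ratio -5.
By induction f(n) = f(0) · (-5)^n = \left(-5\right)^{n}.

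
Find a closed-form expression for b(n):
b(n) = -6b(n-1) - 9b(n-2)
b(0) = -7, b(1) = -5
Characteristic equation: x² + 6x + 9 = 0, which is (x - (-3))².
Repeated root r = -3.
General solution: b(n) = (A + Bn)·(-3)^n.
From b(0) = -7: A = -7.
From b(1) = -5: (A + B)·(-3) = -5 ⇒ B = \frac{26}{3}.
So b(n) = \left(\frac{26 n}{3} - 7\right) \cdot (-3)^n.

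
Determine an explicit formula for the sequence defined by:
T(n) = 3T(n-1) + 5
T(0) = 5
First-order linear non-homogeneous.
Homogeneous solution: T_h(n) = A·(3)^n.
Try constant particular solution T_p = K: K = 3K + 5 ⇒ K = - \frac{5}{2}.
General: T(n) = A·(3)^n - \frac{5}{2}.
Apply T(0) = 5: A - \frac{5}{2} = 5 ⇒ A = \frac{15}{2}.
So T(n) = \frac{15 \cdot 3^{n}}{2} - \frac{5}{2}.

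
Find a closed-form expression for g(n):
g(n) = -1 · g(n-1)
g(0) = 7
Pure geometric recurrence with ratio -1.
By induction g(n) = g(0) · (-1)^n = 7 \left(-1\right)^{n}.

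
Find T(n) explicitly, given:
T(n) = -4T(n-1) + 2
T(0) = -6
First-order linear non-homogeneous.
Homogeneous solution: T_h(n) = A·(-4)^n.
Try constant particular solution T_p = K: K = -4K + 2 ⇒ K = \frac{2}{5}.
General: T(n) = A·(-4)^n + \frac{2}{5}.
Apply T(0) = -6: A + \frac{2}{5} = -6 ⇒ A = - \frac{32}{5}.
So T(n) = \frac{2}{5} - \frac{32 \left(-4\right)^{n}}{5}.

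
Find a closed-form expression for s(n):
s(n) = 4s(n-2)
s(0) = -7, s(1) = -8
Characteristic equation: x² - 4 = 0, which factors as (x - (-2))(x - (2)) = 0.
Roots r₁ = -2, r₂ = 2 (distinct).
General solution: s(n) = A·(-2)^n + B·(2)^n.
From s(0) = -7: A + B = -7.
From s(1) = -8: -2A + 2B = -8.
Solving: A = - \frac{3}{2}, B = - \frac{11}{2}.
So s(n) = - \frac{3 \left(-2\right)^{n}}{2} - \frac{11 \cdot 2^{n}}{2}.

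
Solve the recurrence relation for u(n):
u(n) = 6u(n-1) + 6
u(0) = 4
First-order linear non-homogeneous.
Homogeneous solution: u_h(n) = A·(6)^n.
Try constant particular solution u_p = K: K = 6K + 6 ⇒ K = - \frac{6}{5}.
General: u(n) = A·(6)^n - \frac{6}{5}.
Apply u(0) = 4: A - \frac{6}{5} = 4 ⇒ A = \frac{26}{5}.
So u(n) = \frac{26 \cdot 6^{n}}{5} - \frac{6}{5}.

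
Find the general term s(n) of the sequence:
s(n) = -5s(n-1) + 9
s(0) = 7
First-order linear non-homogeneous.
Homogeneous solution: s_h(n) = A·(-5)^n.
Try constant particular solution s_p = K: K = -5K + 9 ⇒ K = \frac{3}{2}.
General: s(n) = A·(-5)^n + \frac{3}{2}.
Apply s(0) = 7: A + \frac{3}{2} = 7 ⇒ A = \frac{11}{2}.
So s(n) = \frac{11 \left(-5\right)^{n}}{2} + \frac{3}{2}.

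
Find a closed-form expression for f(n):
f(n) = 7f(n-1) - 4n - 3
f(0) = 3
First-order linear with linear forcing.
Homogeneous solution: f_h(n) = A·(7)^n.
Try particular f_p(n) = pn + q. Substituting:
  pn + q = 7(p(n-1) + q) - 4n - 3.
Matching the n-coefficient: p = 7p - 4 ⇒ p = \frac{2}{3}.
Matching constants: q = -7p + 7q - 3 ⇒ q = \frac{23}{18}.
General: f(n) = A·(7)^n + \frac{2 n}{3} + \frac{23}{18}.
Apply f(0) = 3: A + \frac{23}{18} = 3 ⇒ A = \frac{31}{18}.
So f(n) = \frac{31 \cdot 7^{n}}{18} + \frac{2 n}{3} + \frac{23}{18}.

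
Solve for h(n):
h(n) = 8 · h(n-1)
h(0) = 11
Pure geometric recurrence with ratio 8.
By induction h(n) = h(0) · (8)^n = 11 \cdot 8^{n}.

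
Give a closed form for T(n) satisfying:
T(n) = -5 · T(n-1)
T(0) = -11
Pure geometric recurrence with ratio -5.
By induction T(n) = T(0) · (-5)^n = - 11 \left(-5\right)^{n}.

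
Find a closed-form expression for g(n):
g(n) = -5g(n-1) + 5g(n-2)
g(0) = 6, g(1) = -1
Characteristic equation: x² + 5x - 5 = 0.
Discriminant Δ = (-5)² + 4·(5) = 45.
Roots r₁,₂ = (-5 ± √45)/2, so r₁ = - \frac{5}{2} + \frac{3 \sqrt{5}}{2}, r₂ = - \frac{3 \sqrt{5}}{2} - \frac{5}{2}.
General solution: g(n) = A·r₁^n + B·r₂^n.
From the initial conditions, A + B = 6 and r₁A + r₂B = -1.
Since r₁ - r₂ = √45: A = (-1 - (6)r₂)/√45 = \frac{14 \sqrt{5}}{15} + 3, and B = 6 - A = 3 - \frac{14 \sqrt{5}}{15}.
So g(n) = \left(\frac{14 \sqrt{5}}{15} + 3\right)\left(- \frac{5}{2} + \frac{3 \sqrt{5}}{2}\right)^n + \left(3 - \frac{14 \sqrt{5}}{15}\right)\left(- \frac{3 \sqrt{5}}{2} - \frac{5}{2}\right)^n.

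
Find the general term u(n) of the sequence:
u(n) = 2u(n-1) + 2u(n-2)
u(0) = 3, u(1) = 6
Characteristic equation: x² - 2x - 2 = 0.
Discriminant Δ = (2)² + 4·(2) = 12.
Roots r₁,₂ = (2 ± √12)/2, so r₁ = 1 + \sqrt{3}, r₂ = 1 - \sqrt{3}.
General solution: u(n) = A·r₁^n + B·r₂^n.
From the initial conditions, A + B = 3 and r₁A + r₂B = 6.
Since r₁ - r₂ = √12: A = (6 - (3)r₂)/√12 = \frac{\sqrt{3}}{2} + \frac{3}{2}, and B = 3 - A = \frac{3}{2} - \frac{\sqrt{3}}{2}.
So u(n) = \left(\frac{\sqrt{3}}{2} + \frac{3}{2}\right)\left(1 + \sqrt{3}\right)^n + \left(\frac{3}{2} - \frac{\sqrt{3}}{2}\right)\left(1 - \sqrt{3}\right)^n.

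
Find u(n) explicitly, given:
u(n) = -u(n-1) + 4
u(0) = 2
First-order linear non-homogeneous.
Homogeneous solution: u_h(n) = A·(-1)^n.
Try constant particular solution u_p = K: K = -K + 4 ⇒ K = 2.
General: u(n) = A·(-1)^n + 2.
Apply u(0) = 2: A + 2 = 2 ⇒ A = 0.
So u(n) = 2.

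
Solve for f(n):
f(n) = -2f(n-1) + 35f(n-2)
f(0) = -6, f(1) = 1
Characteristic equation: x² + 2x - 35 = 0, which factors as (x - (5))(x - (-7)) = 0.
Roots r₁ = 5, r₂ = -7 (distinct).
General solution: f(n) = A·(5)^n + B·(-7)^n.
From f(0) = -6: A + B = -6.
From f(1) = 1: 5A - 7B = 1.
Solving: A = - \frac{41}{12}, B = - \frac{31}{12}.
So f(n) = - \frac{31 \left(-7\right)^{n}}{12} - \frac{41 \cdot 5^{n}}{12}.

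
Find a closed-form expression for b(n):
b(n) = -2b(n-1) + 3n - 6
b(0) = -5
First-order linear with linear forcing.
Homogeneous solution: b_h(n) = A·(-2)^n.
Try particular b_p(n) = pn + q. Substituting:
  pn + q = -2(p(n-1) + q) + 3n - 6.
Matching the n-coefficient: p = -2p + 3 ⇒ p = 1.
Matching constants: q = 2p - 2q - 6 ⇒ q = - \frac{4}{3}.
General: b(n) = A·(-2)^n + n - \frac{4}{3}.
Apply b(0) = -5: A - \frac{4}{3} = -5 ⇒ A = - \frac{11}{3}.
So b(n) = - \frac{11 \left(-2\right)^{n}}{3} + n - \frac{4}{3}.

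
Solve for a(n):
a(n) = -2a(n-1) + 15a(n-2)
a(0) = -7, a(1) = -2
Characteristic equation: x² + 2x - 15 = 0, which factors as (x - (-5))(x - (3)) = 0.
Roots r₁ = -5, r₂ = 3 (distinct).
General solution: a(n) = A·(-5)^n + B·(3)^n.
From a(0) = -7: A + B = -7.
From a(1) = -2: -5A + 3B = -2.
Solving: A = - \frac{19}{8}, B = - \frac{37}{8}.
So a(n) = - \frac{19 \left(-5\right)^{n}}{8} - \frac{37 \cdot 3^{n}}{8}.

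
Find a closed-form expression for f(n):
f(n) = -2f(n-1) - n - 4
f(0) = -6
First-order linear with linear forcing.
Homogeneous solution: f_h(n) = A·(-2)^n.
Try particular f_p(n) = pn + q. Substituting:
  pn + q = -2(p(n-1) + q) - n - 4.
Matching the n-coefficient: p = -2p - 1 ⇒ p = - \frac{1}{3}.
Matching constants: q = 2p - 2q - 4 ⇒ q = - \frac{14}{9}.
General: f(n) = A·(-2)^n - \frac{n}{3} - \frac{14}{9}.
Apply f(0) = -6: A - \frac{14}{9} = -6 ⇒ A = - \frac{40}{9}.
So f(n) = - \frac{40 \left(-2\right)^{n}}{9} - \frac{n}{3} - \frac{14}{9}.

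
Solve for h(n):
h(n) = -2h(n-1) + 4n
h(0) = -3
First-order linear with linear forcing.
Homogeneous solution: h_h(n) = A·(-2)^n.
Try particular h_p(n) = pn + q. Substituting:
  pn + q = -2(p(n-1) + q) + 4n.
Matching the n-coefficient: p = -2p + 4 ⇒ p = \frac{4}{3}.
Matching constants: q = 2p - 2q ⇒ q = \frac{8}{9}.
General: h(n) = A·(-2)^n + \frac{4 n}{3} + \frac{8}{9}.
Apply h(0) = -3: A + \frac{8}{9} = -3 ⇒ A = - \frac{35}{9}.
So h(n) = - \frac{35 \left(-2\right)^{n}}{9} + \frac{4 n}{3} + \frac{8}{9}.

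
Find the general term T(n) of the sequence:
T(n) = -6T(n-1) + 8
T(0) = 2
First-order linear non-homogeneous.
Homogeneous solution: T_h(n) = A·(-6)^n.
Try constant particular solution T_p = K: K = -6K + 8 ⇒ K = \frac{8}{7}.
General: T(n) = A·(-6)^n + \frac{8}{7}.
Apply T(0) = 2: A + \frac{8}{7} = 2 ⇒ A = \frac{6}{7}.
So T(n) = \frac{6 \left(-6\right)^{n}}{7} + \frac{8}{7}.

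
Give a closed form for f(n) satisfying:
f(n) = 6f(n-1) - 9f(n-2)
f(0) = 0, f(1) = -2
Characteristic equation: x² - 6x + 9 = 0, which is (x - (3))².
Repeated root r = 3.
General solution: f(n) = (A + Bn)·(3)^n.
From f(0) = 0: A = 0.
From f(1) = -2: (A + B)·(3) = -2 ⇒ B = - \frac{2}{3}.
So f(n) = \left(- \frac{2 n}{3}\right) \cdot (3)^n.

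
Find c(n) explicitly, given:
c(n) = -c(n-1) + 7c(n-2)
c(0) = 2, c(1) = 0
Characteristic equation: x² + x - 7 = 0.
Discriminant Δ = (-1)² + 4·(7) = 29.
Roots r₁,₂ = (-1 ± √29)/2, so r₁ = - \frac{1}{2} + \frac{\sqrt{29}}{2}, r₂ = - \frac{\sqrt{29}}{2} - \frac{1}{2}.
General solution: c(n) = A·r₁^n + B·r₂^n.
From the initial conditions, A + B = 2 and r₁A + r₂B = 0.
Since r₁ - r₂ = √29: A = (0 - (2)r₂)/√29 = \frac{\sqrt{29}}{29} + 1, and B = 2 - A = 1 - \frac{\sqrt{29}}{29}.
So c(n) = \left(\frac{\sqrt{29}}{29} + 1\right)\left(- \frac{1}{2} + \frac{\sqrt{29}}{2}\right)^n + \left(1 - \frac{\sqrt{29}}{29}\right)\left(- \frac{\sqrt{29}}{2} - \frac{1}{2}\right)^n.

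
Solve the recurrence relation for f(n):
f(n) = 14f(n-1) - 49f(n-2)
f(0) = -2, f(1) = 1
Characteristic equation: x² - 14x + 49 = 0, which is (x - (7))².
Repeated root r = 7.
General solution: f(n) = (A + Bn)·(7)^n.
From f(0) = -2: A = -2.
From f(1) = 1: (A + B)·(7) = 1 ⇒ B = \frac{15}{7}.
So f(n) = \left(\frac{15 n}{7} - 2\right) \cdot (7)^n.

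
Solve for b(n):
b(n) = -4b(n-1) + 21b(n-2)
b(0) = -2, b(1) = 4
Characteristic equation: x² + 4x - 21 = 0, which factors as (x - (3))(x - (-7)) = 0.
Roots r₁ = 3, r₂ = -7 (distinct).
General solution: b(n) = A·(3)^n + B·(-7)^n.
From b(0) = -2: A + B = -2.
From b(1) = 4: 3A - 7B = 4.
Solving: A = -1, B = -1.
So b(n) = - \left(-7\right)^{n} - 3^{n}.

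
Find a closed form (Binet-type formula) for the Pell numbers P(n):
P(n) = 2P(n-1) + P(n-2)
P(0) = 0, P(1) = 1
This is the Pell sequence.
Characteristic equation: x² - 2x - 1 = 0; roots r₁ = 1 + \sqrt{2}, r₂ = 1 - \sqrt{2}.
General: P(n) = A·r₁^n + B·r₂^n. Solving with P(0)=0, P(1)=1 gives A = \frac{\sqrt{2}}{4}, B = - \frac{\sqrt{2}}{4}.
So P(n) = \frac{\sqrt{2} \left(- \left(1 - \sqrt{2}\right)^{n} + \left(1 + \sqrt{2}\right)^{n}\right)}{4}.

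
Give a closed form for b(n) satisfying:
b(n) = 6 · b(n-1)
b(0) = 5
Pure geometric recurrence with ratio 6.
By induction b(n) = b(0) · (6)^n = 5 \cdot 6^{n}.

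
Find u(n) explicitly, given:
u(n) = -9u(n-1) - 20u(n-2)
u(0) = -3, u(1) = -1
Characteristic equation: x² + 9x + 20 = 0, which factors as (x - (-5))(x - (-4)) = 0.
Roots r₁ = -5, r₂ = -4 (distinct).
General solution: u(n) = A·(-5)^n + B·(-4)^n.
From u(0) = -3: A + B = -3.
From u(1) = -1: -5A - 4B = -1.
Solving: A = 13, B = -16.
So u(n) = - 16 \left(-4\right)^{n} + 13 \left(-5\right)^{n}.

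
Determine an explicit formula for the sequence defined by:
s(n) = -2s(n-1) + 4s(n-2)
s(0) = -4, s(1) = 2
Characteristic equation: x² + 2x - 4 = 0.
Discriminant Δ = (-2)² + 4·(4) = 20.
Roots r₁,₂ = (-2 ± √20)/2, so r₁ = -1 + \sqrt{5}, r₂ = - \sqrt{5} - 1.
General solution: s(n) = A·r₁^n + B·r₂^n.
From the initial conditions, A + B = -4 and r₁A + r₂B = 2.
Since r₁ - r₂ = √20: A = (2 - (-4)r₂)/√20 = -2 - \frac{\sqrt{5}}{5}, and B = -4 - A = -2 + \frac{\sqrt{5}}{5}.
So s(n) = \left(-2 - \frac{\sqrt{5}}{5}\right)\left(-1 + \sqrt{5}\right)^n + \left(-2 + \frac{\sqrt{5}}{5}\right)\left(- \sqrt{5} - 1\right)^n.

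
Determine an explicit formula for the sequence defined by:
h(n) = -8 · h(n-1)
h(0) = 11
Pure geometric recurrence with ratio -8.
By induction h(n) = h(0) · (-8)^n = 11 \left(-8\right)^{n}.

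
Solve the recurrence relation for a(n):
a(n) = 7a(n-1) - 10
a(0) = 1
First-order linear non-homogeneous.
Homogeneous solution: a_h(n) = A·(7)^n.
Try constant particular solution a_p = K: K = 7K - 10 ⇒ K = \frac{5}{3}.
General: a(n) = A·(7)^n + \frac{5}{3}.
Apply a(0) = 1: A + \frac{5}{3} = 1 ⇒ A = - \frac{2}{3}.
So a(n) = \frac{5}{3} - \frac{2 \cdot 7^{n}}{3}.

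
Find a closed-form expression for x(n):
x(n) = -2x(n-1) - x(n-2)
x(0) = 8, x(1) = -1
Characteristic equation: x² + 2x + 1 = 0, which is (x - (-1))².
Repeated root r = -1.
General solution: x(n) = (A + Bn)·(-1)^n.
From x(0) = 8: A = 8.
From x(1) = -1: (A + B)·(-1) = -1 ⇒ B = -7.
So x(n) = \left(8 - 7 n\right) \cdot (-1)^n.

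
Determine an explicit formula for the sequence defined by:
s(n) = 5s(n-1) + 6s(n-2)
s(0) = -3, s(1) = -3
Characteristic equation: x² - 5x - 6 = 0, which factors as (x - (6))(x - (-1)) = 0.
Roots r₁ = 6, r₂ = -1 (distinct).
General solution: s(n) = A·(6)^n + B·(-1)^n.
From s(0) = -3: A + B = -3.
From s(1) = -3: 6A - B = -3.
Solving: A = - \frac{6}{7}, B = - \frac{15}{7}.
So s(n) = - \frac{15 \left(-1\right)^{n}}{7} - \frac{6 \cdot 6^{n}}{7}.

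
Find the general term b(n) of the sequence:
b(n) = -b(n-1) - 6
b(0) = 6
First-order linear non-homogeneous.
Homogeneous solution: b_h(n) = A·(-1)^n.
Try constant particular solution b_p = K: K = -K - 6 ⇒ K = -3.
General: b(n) = A·(-1)^n - 3.
Apply b(0) = 6: A - 3 = 6 ⇒ A = 9.
So b(n) = 9 \left(-1\right)^{n} - 3.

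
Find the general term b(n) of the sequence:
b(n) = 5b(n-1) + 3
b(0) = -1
First-order linear non-homogeneous.
Homogeneous solution: b_h(n) = A·(5)^n.
Try constant particular solution b_p = K: K = 5K + 3 ⇒ K = - \frac{3}{4}.
General: b(n) = A·(5)^n - \frac{3}{4}.
Apply b(0) = -1: A - \frac{3}{4} = -1 ⇒ A = - \frac{1}{4}.
So b(n) = - \frac{5^{n}}{4} - \frac{3}{4}.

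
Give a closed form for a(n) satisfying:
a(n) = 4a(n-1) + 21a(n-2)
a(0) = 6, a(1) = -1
Characteristic equation: x² - 4x - 21 = 0, which factors as (x - (-3))(x - (7)) = 0.
Roots r₁ = -3, r₂ = 7 (distinct).
General solution: a(n) = A·(-3)^n + B·(7)^n.
From a(0) = 6: A + B = 6.
From a(1) = -1: -3A + 7B = -1.
Solving: A = \frac{43}{10}, B = \frac{17}{10}.
So a(n) = \frac{43 \left(-3\right)^{n}}{10} + \frac{17 \cdot 7^{n}}{10}.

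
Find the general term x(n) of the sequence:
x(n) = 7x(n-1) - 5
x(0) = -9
First-order linear non-homogeneous.
Homogeneous solution: x_h(n) = A·(7)^n.
Try constant particular solution x_p = K: K = 7K - 5 ⇒ K = \frac{5}{6}.
General: x(n) = A·(7)^n + \frac{5}{6}.
Apply x(0) = -9: A + \frac{5}{6} = -9 ⇒ A = - \frac{59}{6}.
So x(n) = \frac{5}{6} - \frac{59 \cdot 7^{n}}{6}.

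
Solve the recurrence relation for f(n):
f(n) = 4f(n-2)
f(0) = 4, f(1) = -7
Characteristic equation: x² - 4 = 0, which factors as (x - (2))(x - (-2)) = 0.
Roots r₁ = 2, r₂ = -2 (distinct).
General solution: f(n) = A·(2)^n + B·(-2)^n.
From f(0) = 4: A + B = 4.
From f(1) = -7: 2A - 2B = -7.
Solving: A = \frac{1}{4}, B = \frac{15}{4}.
So f(n) = \frac{15 \left(-2\right)^{n}}{4} + \frac{2^{n}}{4}.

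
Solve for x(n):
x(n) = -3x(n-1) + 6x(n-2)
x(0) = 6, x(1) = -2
Characteristic equation: x² + 3x - 6 = 0.
Discriminant Δ = (-3)² + 4·(6) = 33.
Roots r₁,₂ = (-3 ± √33)/2, so r₁ = - \frac{3}{2} + \frac{\sqrt{33}}{2}, r₂ = - \frac{\sqrt{33}}{2} - \frac{3}{2}.
General solution: x(n) = A·r₁^n + B·r₂^n.
From the initial conditions, A + B = 6 and r₁A + r₂B = -2.
Since r₁ - r₂ = √33: A = (-2 - (6)r₂)/√33 = \frac{7 \sqrt{33}}{33} + 3, and B = 6 - A = 3 - \frac{7 \sqrt{33}}{33}.
So x(n) = \left(\frac{7 \sqrt{33}}{33} + 3\right)\left(- \frac{3}{2} + \frac{\sqrt{33}}{2}\right)^n + \left(3 - \frac{7 \sqrt{33}}{33}\right)\left(- \frac{\sqrt{33}}{2} - \frac{3}{2}\right)^n.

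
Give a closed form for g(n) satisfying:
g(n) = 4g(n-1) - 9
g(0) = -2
First-order linear non-homogeneous.
Homogeneous solution: g_h(n) = A·(4)^n.
Try constant particular solution g_p = K: K = 4K - 9 ⇒ K = 3.
General: g(n) = A·(4)^n + 3.
Apply g(0) = -2: A + 3 = -2 ⇒ A = -5.
So g(n) = 3 - 5 \cdot 4^{n}.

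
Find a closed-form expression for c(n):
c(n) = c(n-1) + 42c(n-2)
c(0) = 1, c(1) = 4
Characteristic equation: x² - x - 42 = 0, which factors as (x - (7))(x - (-6)) = 0.
Roots r₁ = 7, r₂ = -6 (distinct).
General solution: c(n) = A·(7)^n + B·(-6)^n.
From c(0) = 1: A + B = 1.
From c(1) = 4: 7A - 6B = 4.
Solving: A = \frac{10}{13}, B = \frac{3}{13}.
So c(n) = \frac{3 \left(-6\right)^{n}}{13} + \frac{10 \cdot 7^{n}}{13}.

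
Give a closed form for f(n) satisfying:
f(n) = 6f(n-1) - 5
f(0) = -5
First-order linear non-homogeneous.
Homogeneous solution: f_h(n) = A·(6)^n.
Try constant particular solution f_p = K: K = 6K - 5 ⇒ K = 1.
General: f(n) = A·(6)^n + 1.
Apply f(0) = -5: A + 1 = -5 ⇒ A = -6.
So f(n) = 1 - 6 \cdot 6^{n}.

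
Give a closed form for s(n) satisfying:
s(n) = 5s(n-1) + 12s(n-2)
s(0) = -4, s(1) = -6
Characteristic equation: x² - 5x - 12 = 0.
Discriminant Δ = (5)² + 4·(12) = 73.
Roots r₁,₂ = (5 ± √73)/2, so r₁ = \frac{5}{2} + \frac{\sqrt{73}}{2}, r₂ = \frac{5}{2} - \frac{\sqrt{73}}{2}.
General solution: s(n) = A·r₁^n + B·r₂^n.
From the initial conditions, A + B = -4 and r₁A + r₂B = -6.
Since r₁ - r₂ = √73: A = (-6 - (-4)r₂)/√73 = -2 + \frac{4 \sqrt{73}}{73}, and B = -4 - A = -2 - \frac{4 \sqrt{73}}{73}.
So s(n) = \left(-2 + \frac{4 \sqrt{73}}{73}\right)\left(\frac{5}{2} + \frac{\sqrt{73}}{2}\right)^n + \left(-2 - \frac{4 \sqrt{73}}{73}\right)\left(\frac{5}{2} - \frac{\sqrt{73}}{2}\right)^n.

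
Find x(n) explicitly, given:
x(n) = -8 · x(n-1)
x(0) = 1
Pure geometric recurrence with ratio -8.
By induction x(n) = x(0) · (-8)^n = \left(-8\right)^{n}.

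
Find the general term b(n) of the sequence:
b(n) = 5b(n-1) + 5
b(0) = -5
First-order linear non-homogeneous.
Homogeneous solution: b_h(n) = A·(5)^n.
Try constant particular solution b_p = K: K = 5K + 5 ⇒ K = - \frac{5}{4}.
General: b(n) = A·(5)^n - \frac{5}{4}.
Apply b(0) = -5: A - \frac{5}{4} = -5 ⇒ A = - \frac{15}{4}.
So b(n) = - \frac{15 \cdot 5^{n}}{4} - \frac{5}{4}.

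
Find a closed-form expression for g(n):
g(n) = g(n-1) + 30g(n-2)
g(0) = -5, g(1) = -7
Characteristic equation: x² - x - 30 = 0, which factors as (x - (-5))(x - (6)) = 0.
Roots r₁ = -5, r₂ = 6 (distinct).
General solution: g(n) = A·(-5)^n + B·(6)^n.
From g(0) = -5: A + B = -5.
From g(1) = -7: -5A + 6B = -7.
Solving: A = - \frac{23}{11}, B = - \frac{32}{11}.
So g(n) = - \frac{23 \left(-5\right)^{n}}{11} - \frac{32 \cdot 6^{n}}{11}.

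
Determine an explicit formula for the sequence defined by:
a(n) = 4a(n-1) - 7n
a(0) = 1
First-order linear with linear forcing.
Homogeneous solution: a_h(n) = A·(4)^n.
Try particular a_p(n) = pn + q. Substituting:
  pn + q = 4(p(n-1) + q) - 7n.
Matching the n-coefficient: p = 4p - 7 ⇒ p = \frac{7}{3}.
Matching constants: q = -4p + 4q ⇒ q = \frac{28}{9}.
General: a(n) = A·(4)^n + \frac{7 n}{3} + \frac{28}{9}.
Apply a(0) = 1: A + \frac{28}{9} = 1 ⇒ A = - \frac{19}{9}.
So a(n) = - \frac{19 \cdot 4^{n}}{9} + \frac{7 n}{3} + \frac{28}{9}.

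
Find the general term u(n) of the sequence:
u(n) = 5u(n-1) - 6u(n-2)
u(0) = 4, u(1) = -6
Characteristic equation: x² - 5x + 6 = 0, which factors as (x - (2))(x - (3)) = 0.
Roots r₁ = 2, r₂ = 3 (distinct).
General solution: u(n) = A·(2)^n + B·(3)^n.
From u(0) = 4: A + B = 4.
From u(1) = -6: 2A + 3B = -6.
Solving: A = 18, B = -14.
So u(n) = 18 \cdot 2^{n} - 14 \cdot 3^{n}.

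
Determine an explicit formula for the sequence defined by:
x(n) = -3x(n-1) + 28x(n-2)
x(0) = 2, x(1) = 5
Characteristic equation: x² + 3x - 28 = 0, which factors as (x - (-7))(x - (4)) = 0.
Roots r₁ = -7, r₂ = 4 (distinct).
General solution: x(n) = A·(-7)^n + B·(4)^n.
From x(0) = 2: A + B = 2.
From x(1) = 5: -7A + 4B = 5.
Solving: A = \frac{3}{11}, B = \frac{19}{11}.
So x(n) = \frac{3 \left(-7\right)^{n}}{11} + \frac{19 \cdot 4^{n}}{11}.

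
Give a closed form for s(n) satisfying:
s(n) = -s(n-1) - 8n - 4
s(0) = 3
First-order linear with linear forcing.
Homogeneous solution: s_h(n) = A·(-1)^n.
Try particular s_p(n) = pn + q. Substituting:
  pn + q = -(p(n-1) + q) - 8n - 4.
Matching the n-coefficient: p = -p - 8 ⇒ p = -4.
Matching constants: q = p - q - 4 ⇒ q = -4.
General: s(n) = A·(-1)^n - 4 n - 4.
Apply s(0) = 3: A - 4 = 3 ⇒ A = 7.
So s(n) = 7 \left(-1\right)^{n} - 4 n - 4.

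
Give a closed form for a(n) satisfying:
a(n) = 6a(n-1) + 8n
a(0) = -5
First-order linear with linear forcing.
Homogeneous solution: a_h(n) = A·(6)^n.
Try particular a_p(n) = pn + q. Substituting:
  pn + q = 6(p(n-1) + q) + 8n.
Matching the n-coefficient: p = 6p + 8 ⇒ p = - \frac{8}{5}.
Matching constants: q = -6p + 6q ⇒ q = - \frac{48}{25}.
General: a(n) = A·(6)^n - \frac{8 n}{5} - \frac{48}{25}.
Apply a(0) = -5: A - \frac{48}{25} = -5 ⇒ A = - \frac{77}{25}.
So a(n) = - \frac{77 \cdot 6^{n}}{25} - \frac{8 n}{5} - \frac{48}{25}.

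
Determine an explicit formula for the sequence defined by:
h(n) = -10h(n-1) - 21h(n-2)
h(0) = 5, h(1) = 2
Characteristic equation: x² + 10x + 21 = 0, which factors as (x - (-7))(x - (-3)) = 0.
Roots r₁ = -7, r₂ = -3 (distinct).
General solution: h(n) = A·(-7)^n + B·(-3)^n.
From h(0) = 5: A + B = 5.
From h(1) = 2: -7A - 3B = 2.
Solving: A = - \frac{17}{4}, B = \frac{37}{4}.
So h(n) = \frac{37 \left(-3\right)^{n}}{4} - \frac{17 \left(-7\right)^{n}}{4}.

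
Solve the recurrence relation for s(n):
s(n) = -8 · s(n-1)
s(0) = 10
Pure geometric recurrence with ratio -8.
By induction s(n) = s(0) · (-8)^n = 10 \left(-8\right)^{n}.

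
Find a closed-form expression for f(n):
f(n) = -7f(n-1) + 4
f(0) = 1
First-order linear non-homogeneous.
Homogeneous solution: f_h(n) = A·(-7)^n.
Try constant particular solution f_p = K: K = -7K + 4 ⇒ K = \frac{1}{2}.
General: f(n) = A·(-7)^n + \frac{1}{2}.
Apply f(0) = 1: A + \frac{1}{2} = 1 ⇒ A = \frac{1}{2}.
So f(n) = \frac{\left(-7\right)^{n}}{2} + \frac{1}{2}.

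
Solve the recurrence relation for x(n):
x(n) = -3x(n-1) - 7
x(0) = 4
First-order linear non-homogeneous.
Homogeneous solution: x_h(n) = A·(-3)^n.
Try constant particular solution x_p = K: K = -3K - 7 ⇒ K = - \frac{7}{4}.
General: x(n) = A·(-3)^n - \frac{7}{4}.
Apply x(0) = 4: A - \frac{7}{4} = 4 ⇒ A = \frac{23}{4}.
So x(n) = \frac{23 \left(-3\right)^{n}}{4} - \frac{7}{4}.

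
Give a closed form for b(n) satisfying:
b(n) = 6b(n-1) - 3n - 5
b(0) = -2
First-order linear with linear forcing.
Homogeneous solution: b_h(n) = A·(6)^n.
Try particular b_p(n) = pn + q. Substituting:
  pn + q = 6(p(n-1) + q) - 3n - 5.
Matching the n-coefficient: p = 6p - 3 ⇒ p = \frac{3}{5}.
Matching constants: q = -6p + 6q - 5 ⇒ q = \frac{43}{25}.
General: b(n) = A·(6)^n + \frac{3 n}{5} + \frac{43}{25}.
Apply b(0) = -2: A + \frac{43}{25} = -2 ⇒ A = - \frac{93}{25}.
So b(n) = - \frac{93 \cdot 6^{n}}{25} + \frac{3 n}{5} + \frac{43}{25}.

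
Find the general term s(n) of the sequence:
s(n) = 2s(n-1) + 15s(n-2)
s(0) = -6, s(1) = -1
Characteristic equation: x² - 2x - 15 = 0, which factors as (x - (-3))(x - (5)) = 0.
Roots r₁ = -3, r₂ = 5 (distinct).
General solution: s(n) = A·(-3)^n + B·(5)^n.
From s(0) = -6: A + B = -6.
From s(1) = -1: -3A + 5B = -1.
Solving: A = - \frac{29}{8}, B = - \frac{19}{8}.
So s(n) = - \frac{29 \left(-3\right)^{n}}{8} - \frac{19 \cdot 5^{n}}{8}.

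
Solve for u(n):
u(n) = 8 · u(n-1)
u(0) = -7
Pure geometric recurrence with ratio 8.
By induction u(n) = u(0) · (8)^n = - 7 \cdot 8^{n}.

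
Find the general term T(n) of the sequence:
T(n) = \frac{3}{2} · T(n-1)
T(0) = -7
Pure geometric recurrence with ratio \frac{3}{2}.
By induction T(n) = T(0) · (\frac{3}{2})^n = - 7 \left(\frac{3}{2}\right)^{n}.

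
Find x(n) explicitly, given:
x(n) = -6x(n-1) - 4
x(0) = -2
First-order linear non-homogeneous.
Homogeneous solution: x_h(n) = A·(-6)^n.
Try constant particular solution x_p = K: K = -6K - 4 ⇒ K = - \frac{4}{7}.
General: x(n) = A·(-6)^n - \frac{4}{7}.
Apply x(0) = -2: A - \frac{4}{7} = -2 ⇒ A = - \frac{10}{7}.
So x(n) = - \frac{10 \left(-6\right)^{n}}{7} - \frac{4}{7}.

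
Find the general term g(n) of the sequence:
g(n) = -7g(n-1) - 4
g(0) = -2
First-order linear non-homogeneous.
Homogeneous solution: g_h(n) = A·(-7)^n.
Try constant particular solution g_p = K: K = -7K - 4 ⇒ K = - \frac{1}{2}.
General: g(n) = A·(-7)^n - \frac{1}{2}.
Apply g(0) = -2: A - \frac{1}{2} = -2 ⇒ A = - \frac{3}{2}.
So g(n) = - \frac{3 \left(-7\right)^{n}}{2} - \frac{1}{2}.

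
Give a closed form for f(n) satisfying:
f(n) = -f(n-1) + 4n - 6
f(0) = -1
First-order linear with linear forcing.
Homogeneous solution: f_h(n) = A·(-1)^n.
Try particular f_p(n) = pn + q. Substituting:
  pn + q = -(p(n-1) + q) + 4n - 6.
Matching the n-coefficient: p = -p + 4 ⇒ p = 2.
Matching constants: q = p - q - 6 ⇒ q = -2.
General: f(n) = A·(-1)^n + 2 n - 2.
Apply f(0) = -1: A - 2 = -1 ⇒ A = 1.
So f(n) = \left(-1\right)^{n} + 2 n - 2.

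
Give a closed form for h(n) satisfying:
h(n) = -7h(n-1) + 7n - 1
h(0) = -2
First-order linear with linear forcing.
Homogeneous solution: h_h(n) = A·(-7)^n.
Try particular h_p(n) = pn + q. Substituting:
  pn + q = -7(p(n-1) + q) + 7n - 1.
Matching the n-coefficient: p = -7p + 7 ⇒ p = \frac{7}{8}.
Matching constants: q = 7p - 7q - 1 ⇒ q = \frac{41}{64}.
General: h(n) = A·(-7)^n + \frac{7 n}{8} + \frac{41}{64}.
Apply h(0) = -2: A + \frac{41}{64} = -2 ⇒ A = - \frac{169}{64}.
So h(n) = - \frac{169 \left(-7\right)^{n}}{64} + \frac{7 n}{8} + \frac{41}{64}.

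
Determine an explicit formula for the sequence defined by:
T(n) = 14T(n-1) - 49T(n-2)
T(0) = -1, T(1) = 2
Characteristic equation: x² - 14x + 49 = 0, which is (x - (7))².
Repeated root r = 7.
General solution: T(n) = (A + Bn)·(7)^n.
From T(0) = -1: A = -1.
From T(1) = 2: (A + B)·(7) = 2 ⇒ B = \frac{9}{7}.
So T(n) = \left(\frac{9 n}{7} - 1\right) \cdot (7)^n.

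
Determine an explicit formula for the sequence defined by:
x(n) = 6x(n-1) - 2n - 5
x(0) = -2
First-order linear with linear forcing.
Homogeneous solution: x_h(n) = A·(6)^n.
Try particular x_p(n) = pn + q. Substituting:
  pn + q = 6(p(n-1) + q) - 2n - 5.
Matching the n-coefficient: p = 6p - 2 ⇒ p = \frac{2}{5}.
Matching constants: q = -6p + 6q - 5 ⇒ q = \frac{37}{25}.
General: x(n) = A·(6)^n + \frac{2 n}{5} + \frac{37}{25}.
Apply x(0) = -2: A + \frac{37}{25} = -2 ⇒ A = - \frac{87}{25}.
So x(n) = - \frac{87 \cdot 6^{n}}{25} + \frac{2 n}{5} + \frac{37}{25}.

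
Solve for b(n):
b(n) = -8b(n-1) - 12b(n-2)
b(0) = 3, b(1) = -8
Characteristic equation: x² + 8x + 12 = 0, which factors as (x - (-6))(x - (-2)) = 0.
Roots r₁ = -6, r₂ = -2 (distinct).
General solution: b(n) = A·(-6)^n + B·(-2)^n.
From b(0) = 3: A + B = 3.
From b(1) = -8: -6A - 2B = -8.
Solving: A = \frac{1}{2}, B = \frac{5}{2}.
So b(n) = \frac{5 \left(-2\right)^{n}}{2} + \frac{\left(-6\right)^{n}}{2}.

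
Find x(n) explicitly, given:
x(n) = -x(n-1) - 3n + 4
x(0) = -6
First-order linear with linear forcing.
Homogeneous solution: x_h(n) = A·(-1)^n.
Try particular x_p(n) = pn + q. Substituting:
  pn + q = -(p(n-1) + q) - 3n + 4.
Matching the n-coefficient: p = -p - 3 ⇒ p = - \frac{3}{2}.
Matching constants: q = p - q + 4 ⇒ q = \frac{5}{4}.
General: x(n) = A·(-1)^n - \frac{3 n}{2} + \frac{5}{4}.
Apply x(0) = -6: A + \frac{5}{4} = -6 ⇒ A = - \frac{29}{4}.
So x(n) = - \frac{29 \left(-1\right)^{n}}{4} - \frac{3 n}{2} + \frac{5}{4}.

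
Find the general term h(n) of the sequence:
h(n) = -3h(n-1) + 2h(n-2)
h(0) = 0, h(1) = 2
Characteristic equation: x² + 3x - 2 = 0.
Discriminant Δ = (-3)² + 4·(2) = 17.
Roots r₁,₂ = (-3 ± √17)/2, so r₁ = - \frac{3}{2} + \frac{\sqrt{17}}{2}, r₂ = - \frac{\sqrt{17}}{2} - \frac{3}{2}.
General solution: h(n) = A·r₁^n + B·r₂^n.
From the initial conditions, A + B = 0 and r₁A + r₂B = 2.
Since r₁ - r₂ = √17: A = (2 - (0)r₂)/√17 = \frac{2 \sqrt{17}}{17}, and B = 0 - A = - \frac{2 \sqrt{17}}{17}.
So h(n) = \left(\frac{2 \sqrt{17}}{17}\right)\left(- \frac{3}{2} + \frac{\sqrt{17}}{2}\right)^n + \left(- \frac{2 \sqrt{17}}{17}\right)\left(- \frac{\sqrt{17}}{2} - \frac{3}{2}\right)^n.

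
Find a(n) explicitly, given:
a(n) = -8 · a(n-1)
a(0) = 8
Pure geometric recurrence with ratio -8.
By induction a(n) = a(0) · (-8)^n = 8 \left(-8\right)^{n}.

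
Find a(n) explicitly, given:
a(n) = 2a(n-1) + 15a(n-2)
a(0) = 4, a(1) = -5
Characteristic equation: x² - 2x - 15 = 0, which factors as (x - (5))(x - (-3)) = 0.
Roots r₁ = 5, r₂ = -3 (distinct).
General solution: a(n) = A·(5)^n + B·(-3)^n.
From a(0) = 4: A + B = 4.
From a(1) = -5: 5A - 3B = -5.
Solving: A = \frac{7}{8}, B = \frac{25}{8}.
So a(n) = \frac{25 \left(-3\right)^{n}}{8} + \frac{7 \cdot 5^{n}}{8}.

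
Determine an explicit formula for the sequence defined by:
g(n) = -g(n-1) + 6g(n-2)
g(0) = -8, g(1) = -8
Characteristic equation: x² + x - 6 = 0, which factors as (x - (-3))(x - (2)) = 0.
Roots r₁ = -3, r₂ = 2 (distinct).
General solution: g(n) = A·(-3)^n + B·(2)^n.
From g(0) = -8: A + B = -8.
From g(1) = -8: -3A + 2B = -8.
Solving: A = - \frac{8}{5}, B = - \frac{32}{5}.
So g(n) = - \frac{8 \left(-3\right)^{n}}{5} - \frac{32 \cdot 2^{n}}{5}.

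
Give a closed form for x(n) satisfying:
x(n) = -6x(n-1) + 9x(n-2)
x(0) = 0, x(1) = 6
Characteristic equation: x² + 6x - 9 = 0.
Discriminant Δ = (-6)² + 4·(9) = 72.
Roots r₁,₂ = (-6 ± √72)/2, so r₁ = -3 + 3 \sqrt{2}, r₂ = - 3 \sqrt{2} - 3.
General solution: x(n) = A·r₁^n + B·r₂^n.
From the initial conditions, A + B = 0 and r₁A + r₂B = 6.
Since r₁ - r₂ = √72: A = (6 - (0)r₂)/√72 = \frac{\sqrt{2}}{2}, and B = 0 - A = - \frac{\sqrt{2}}{2}.
So x(n) = \left(\frac{\sqrt{2}}{2}\right)\left(-3 + 3 \sqrt{2}\right)^n + \left(- \frac{\sqrt{2}}{2}\right)\left(- 3 \sqrt{2} - 3\right)^n.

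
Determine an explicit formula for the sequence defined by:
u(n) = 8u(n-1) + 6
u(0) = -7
First-order linear non-homogeneous.
Homogeneous solution: u_h(n) = A·(8)^n.
Try constant particular solution u_p = K: K = 8K + 6 ⇒ K = - \frac{6}{7}.
General: u(n) = A·(8)^n - \frac{6}{7}.
Apply u(0) = -7: A - \frac{6}{7} = -7 ⇒ A = - \frac{43}{7}.
So u(n) = - \frac{43 \cdot 8^{n}}{7} - \frac{6}{7}.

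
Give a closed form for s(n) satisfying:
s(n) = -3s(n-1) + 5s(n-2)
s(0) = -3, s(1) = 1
Characteristic equation: x² + 3x - 5 = 0.
Discriminant Δ = (-3)² + 4·(5) = 29.
Roots r₁,₂ = (-3 ± √29)/2, so r₁ = - \frac{3}{2} + \frac{\sqrt{29}}{2}, r₂ = - \frac{\sqrt{29}}{2} - \frac{3}{2}.
General solution: s(n) = A·r₁^n + B·r₂^n.
From the initial conditions, A + B = -3 and r₁A + r₂B = 1.
Since r₁ - r₂ = √29: A = (1 - (-3)r₂)/√29 = - \frac{3}{2} - \frac{7 \sqrt{29}}{58}, and B = -3 - A = - \frac{3}{2} + \frac{7 \sqrt{29}}{58}.
So s(n) = \left(- \frac{3}{2} - \frac{7 \sqrt{29}}{58}\right)\left(- \frac{3}{2} + \frac{\sqrt{29}}{2}\right)^n + \left(- \frac{3}{2} + \frac{7 \sqrt{29}}{58}\right)\left(- \frac{\sqrt{29}}{2} - \frac{3}{2}\right)^n.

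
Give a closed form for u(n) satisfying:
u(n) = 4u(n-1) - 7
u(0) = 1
First-order linear non-homogeneous.
Homogeneous solution: u_h(n) = A·(4)^n.
Try constant particular solution u_p = K: K = 4K - 7 ⇒ K = \frac{7}{3}.
General: u(n) = A·(4)^n + \frac{7}{3}.
Apply u(0) = 1: A + \frac{7}{3} = 1 ⇒ A = - \frac{4}{3}.
So u(n) = \frac{7}{3} - \frac{4 \cdot 4^{n}}{3}.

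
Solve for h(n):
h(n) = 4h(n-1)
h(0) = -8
This is a homogeneous first-order recurrence with ratio 4.
By induction h(n) = h(0) · (4)^n = - 8 \cdot 4^{n}.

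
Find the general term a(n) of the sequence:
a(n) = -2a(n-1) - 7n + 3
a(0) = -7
First-order linear with linear forcing.
Homogeneous solution: a_h(n) = A·(-2)^n.
Try particular a_p(n) = pn + q. Substituting:
  pn + q = -2(p(n-1) + q) - 7n + 3.
Matching the n-coefficient: p = -2p - 7 ⇒ p = - \frac{7}{3}.
Matching constants: q = 2p - 2q + 3 ⇒ q = - \frac{5}{9}.
General: a(n) = A·(-2)^n - \frac{7 n}{3} - \frac{5}{9}.
Apply a(0) = -7: A - \frac{5}{9} = -7 ⇒ A = - \frac{58}{9}.
So a(n) = - \frac{58 \left(-2\right)^{n}}{9} - \frac{7 n}{3} - \frac{5}{9}.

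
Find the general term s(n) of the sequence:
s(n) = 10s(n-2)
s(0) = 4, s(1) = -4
Characteristic equation: x² - 10 = 0.
Discriminant Δ = (0)² + 4·(10) = 40.
Roots r₁,₂ = (0 ± √40)/2, so r₁ = \sqrt{10}, r₂ = - \sqrt{10}.
General solution: s(n) = A·r₁^n + B·r₂^n.
From the initial conditions, A + B = 4 and r₁A + r₂B = -4.
Since r₁ - r₂ = √40: A = (-4 - (4)r₂)/√40 = 2 - \frac{\sqrt{10}}{5}, and B = 4 - A = \frac{\sqrt{10}}{5} + 2.
So s(n) = \left(2 - \frac{\sqrt{10}}{5}\right)\left(\sqrt{10}\right)^n + \left(\frac{\sqrt{10}}{5} + 2\right)\left(- \sqrt{10}\right)^n.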